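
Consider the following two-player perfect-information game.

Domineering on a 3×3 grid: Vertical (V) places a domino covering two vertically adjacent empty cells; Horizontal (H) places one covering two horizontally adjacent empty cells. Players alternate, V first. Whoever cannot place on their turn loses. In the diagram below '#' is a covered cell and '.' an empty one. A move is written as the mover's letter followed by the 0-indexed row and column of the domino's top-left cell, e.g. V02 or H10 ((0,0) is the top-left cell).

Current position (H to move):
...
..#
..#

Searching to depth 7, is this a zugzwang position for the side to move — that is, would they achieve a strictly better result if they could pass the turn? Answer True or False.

zugzwang(.../..#/..#, H) = False

[.../..#/..#] H move#1: H00:-1/##./..#/..#, H01:-1/.##/..#/..#, H10:+1/.../###/..#*, H20:-1/.../..#/###
[.../###/..#] end (terminal -1, V#2); searched .../..#/..# to 7
suppose H passes — search the same position with V to move:
pass> [.../..#/..#] V move#1: V00:+1/#../#.#/..#*, V01:+1/.#./.##/..#, V10:+1/.../#.#/#.#, V11:+1/.../.##/.##
pass> [#../#.#/..#] H move#2: H01:-1/###/#.#/..#*, H20:-1/#../#.#/###
pass> [###/#.#/..#] V move#3: V11:+1/###/###/.##*
pass> [###/###/.##] end (terminal -1, H#4); searched .../..#/..# to 7
for H: play +1, pass -1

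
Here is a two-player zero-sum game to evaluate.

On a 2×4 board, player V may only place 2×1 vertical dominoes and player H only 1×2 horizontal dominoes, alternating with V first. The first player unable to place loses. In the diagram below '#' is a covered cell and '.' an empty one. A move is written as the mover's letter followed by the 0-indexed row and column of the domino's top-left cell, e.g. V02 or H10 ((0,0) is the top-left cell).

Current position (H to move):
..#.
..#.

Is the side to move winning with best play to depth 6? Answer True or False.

p1 H@[..#./..#.]: H00[###./..#.]+1* H10[..#./###.]+1
p2 V@[###./..#.]: V03[####/..##]-1*
p3 H@[####/..##]: H10[####/####]+1*
p4 V@[####/####] terminal -1; root [..#./..#.] d6

H winning at [..#./..#.]: True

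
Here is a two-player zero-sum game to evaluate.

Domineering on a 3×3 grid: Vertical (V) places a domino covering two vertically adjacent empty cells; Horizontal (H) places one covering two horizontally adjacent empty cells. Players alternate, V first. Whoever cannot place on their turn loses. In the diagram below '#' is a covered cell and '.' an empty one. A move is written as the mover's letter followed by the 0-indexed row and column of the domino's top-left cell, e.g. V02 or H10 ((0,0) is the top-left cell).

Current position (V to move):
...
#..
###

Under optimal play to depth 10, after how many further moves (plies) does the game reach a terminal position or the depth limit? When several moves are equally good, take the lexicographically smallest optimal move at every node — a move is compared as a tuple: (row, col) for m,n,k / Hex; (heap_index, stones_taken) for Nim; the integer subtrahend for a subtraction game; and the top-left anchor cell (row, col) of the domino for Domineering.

PV length from [.../#../###]: 1 ply

p1 V@[.../#../###]: V01[.#./##./###]+1* V02[..#/#.#/###]-1
p2 H@[.#./##./###] terminal -1; root [.../#../###] d10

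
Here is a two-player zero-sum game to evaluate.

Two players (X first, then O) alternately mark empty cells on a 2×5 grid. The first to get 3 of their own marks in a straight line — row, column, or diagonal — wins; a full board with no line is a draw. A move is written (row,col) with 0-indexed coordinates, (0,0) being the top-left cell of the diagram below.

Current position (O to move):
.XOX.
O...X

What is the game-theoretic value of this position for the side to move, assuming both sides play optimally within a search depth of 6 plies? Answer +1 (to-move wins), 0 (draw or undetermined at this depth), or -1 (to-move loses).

value(.XOX./O...X, O) = 0

ply 1, O at .XOX./O...X | (0,0)=+0→OXOX./O...X*; (0,4)=+0→.XOXO/O...X; (1,1)=+0→.XOX./OO..X; (1,2)=+0→.XOX./O.O.X; (1,3)=+0→.XOX./O..OX
ply 2, X at OXOX./O...X | (0,4)=+0→OXOXX/O...X*; (1,1)=+0→OXOX./OX..X; (1,2)=+0→OXOX./O.X.X; (1,3)=+0→OXOX./O..XX
ply 3, O at OXOXX/O...X | (1,1)=+0→OXOXX/OO..X*; (1,2)=+0→OXOXX/O.O.X; (1,3)=+0→OXOXX/O..OX
ply 4, X at OXOXX/OO..X | (1,2)=+0→OXOXX/OOX.X*; (1,3)=-1→OXOXX/OO.XX
ply 5, O at OXOXX/OOX.X | (1,3)=+0→OXOXX/OOXOX*
ply 6: OXOXX/OOXOX is terminal +0 (X); from .XOX./O...X depth 6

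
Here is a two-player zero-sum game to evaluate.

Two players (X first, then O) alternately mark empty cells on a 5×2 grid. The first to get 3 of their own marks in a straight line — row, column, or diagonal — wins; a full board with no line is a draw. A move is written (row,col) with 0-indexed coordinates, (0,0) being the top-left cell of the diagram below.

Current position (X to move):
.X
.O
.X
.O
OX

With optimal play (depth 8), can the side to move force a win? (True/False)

X winning at [.X/.O/.X/.O/OX]: False

[.X/.O/.X/.O/OX] X move#1: (0,0):+0/XX/.O/.X/.O/OX*, (1,0):+0/.X/XO/.X/.O/OX, (2,0):+0/.X/.O/XX/.O/OX, (3,0):+0/.X/.O/.X/XO/OX
[XX/.O/.X/.O/OX] O move#2: (1,0):+0/XX/OO/.X/.O/OX*, (2,0):+0/XX/.O/OX/.O/OX, (3,0):+0/XX/.O/.X/OO/OX
[XX/OO/.X/.O/OX] X move#3: (2,0):+0/XX/OO/XX/.O/OX*, (3,0):+0/XX/OO/.X/XO/OX
[XX/OO/XX/.O/OX] O move#4: (3,0):+0/XX/OO/XX/OO/OX*
[XX/OO/XX/OO/OX] end (terminal +0, X#5); searched .X/.O/.X/.O/OX to 8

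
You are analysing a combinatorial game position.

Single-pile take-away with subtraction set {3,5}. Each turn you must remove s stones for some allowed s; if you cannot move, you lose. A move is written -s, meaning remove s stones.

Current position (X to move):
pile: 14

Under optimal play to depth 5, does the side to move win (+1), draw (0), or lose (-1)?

p1 X@[14]: -3[11]-1 -5[9]+1*
p2 O@[9]: -3[6]-1* -5[4]-1
p3 X@[6]: -3[3]-1 -5[1]+1*
p4 O@[1] terminal -1; root [14] d5

value(14, X) = +1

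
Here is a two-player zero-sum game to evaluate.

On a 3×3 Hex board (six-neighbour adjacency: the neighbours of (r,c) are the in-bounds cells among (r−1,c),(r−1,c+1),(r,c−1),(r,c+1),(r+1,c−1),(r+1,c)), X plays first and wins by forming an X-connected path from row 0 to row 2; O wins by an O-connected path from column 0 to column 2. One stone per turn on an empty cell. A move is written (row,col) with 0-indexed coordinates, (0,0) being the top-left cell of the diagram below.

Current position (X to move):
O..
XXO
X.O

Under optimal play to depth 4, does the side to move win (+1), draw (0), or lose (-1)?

p1 X@[O../XXO/X.O]: (0,1)[OX./XXO/X.O]+1* (0,2)[O.X/XXO/X.O]+1 (2,1)[O../XXO/XXO]+1
p2 O@[OX./XXO/X.O] terminal -1; root [O../XXO/X.O] d4

value(O../XXO/X.O, X) = +1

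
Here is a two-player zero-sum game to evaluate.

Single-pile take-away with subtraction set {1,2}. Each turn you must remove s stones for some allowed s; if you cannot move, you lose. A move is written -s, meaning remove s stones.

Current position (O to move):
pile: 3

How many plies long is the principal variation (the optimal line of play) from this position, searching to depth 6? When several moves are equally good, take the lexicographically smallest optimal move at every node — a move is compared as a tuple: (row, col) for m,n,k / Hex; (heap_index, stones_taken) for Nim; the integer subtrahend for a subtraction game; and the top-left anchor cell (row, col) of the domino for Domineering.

p1 O@[3]: -1[2]-1* -2[1]-1
p2 X@[2]: -1[1]-1 -2[0]+1*
p3 O@[0] terminal -1; root [3] d6

PV length from [3]: 2 plies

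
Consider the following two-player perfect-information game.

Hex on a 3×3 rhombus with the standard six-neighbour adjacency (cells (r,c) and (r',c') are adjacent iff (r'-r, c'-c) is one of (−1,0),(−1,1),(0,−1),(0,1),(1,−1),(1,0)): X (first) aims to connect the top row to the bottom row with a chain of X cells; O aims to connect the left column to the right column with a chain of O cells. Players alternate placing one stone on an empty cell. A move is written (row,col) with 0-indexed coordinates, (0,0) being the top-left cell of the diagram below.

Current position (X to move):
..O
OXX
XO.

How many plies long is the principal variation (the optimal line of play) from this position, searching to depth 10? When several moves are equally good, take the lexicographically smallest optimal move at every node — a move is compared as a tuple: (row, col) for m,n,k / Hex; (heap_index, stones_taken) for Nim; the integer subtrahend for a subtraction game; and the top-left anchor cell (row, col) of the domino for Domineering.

PV length from [..O/OXX/XO.]: 1 ply

p1 X@[..O/OXX/XO.]: (0,0)[X.O/OXX/XO.]-1 (0,1)[.XO/OXX/XO.]+1* (2,2)[..O/OXX/XOX]-1
p2 O@[.XO/OXX/XO.] terminal -1; root [..O/OXX/XO.] d10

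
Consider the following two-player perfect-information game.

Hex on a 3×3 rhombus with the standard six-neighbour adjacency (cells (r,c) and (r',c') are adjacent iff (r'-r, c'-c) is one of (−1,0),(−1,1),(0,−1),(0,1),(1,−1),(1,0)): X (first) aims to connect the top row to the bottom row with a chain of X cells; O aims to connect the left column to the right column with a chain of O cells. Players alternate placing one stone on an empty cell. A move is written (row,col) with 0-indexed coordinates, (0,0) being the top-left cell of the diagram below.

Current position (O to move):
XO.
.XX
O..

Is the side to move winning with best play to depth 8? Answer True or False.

p1 O@[XO./.XX/O..]: (0,2)[XOO/.XX/O..]-1* (1,0)[XO./OXX/O..]-1 (2,1)[XO./.XX/OO.]-1 (2,2)[XO./.XX/O.O]-1
p2 X@[XOO/.XX/O..]: (1,0)[XOO/XXX/O..]+1* (2,1)[XOO/.XX/OX.]-1 (2,2)[XOO/.XX/O.X]-1
p3 O@[XOO/XXX/O..]: (2,1)[XOO/XXX/OO.]-1* (2,2)[XOO/XXX/O.O]-1
p4 X@[XOO/XXX/OO.]: (2,2)[XOO/XXX/OOX]+1*
p5 O@[XOO/XXX/OOX] terminal -1; root [XO./.XX/O..] d8

O winning at [XO./.XX/O..]: False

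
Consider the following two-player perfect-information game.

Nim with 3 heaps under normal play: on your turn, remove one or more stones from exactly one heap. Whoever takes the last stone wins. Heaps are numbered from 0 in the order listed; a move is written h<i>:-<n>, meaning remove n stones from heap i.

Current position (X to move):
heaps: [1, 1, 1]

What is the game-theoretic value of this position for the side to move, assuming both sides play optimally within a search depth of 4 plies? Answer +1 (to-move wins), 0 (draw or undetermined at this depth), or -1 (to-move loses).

ply 1, X at (1,1,1) | h0:-1=+1→(0,1,1)*; h1:-1=+1→(1,0,1); h2:-1=+1→(1,1,0)
ply 2, O at (0,1,1) | h1:-1=-1→(0,0,1)*; h2:-1=-1→(0,1,0)
ply 3, X at (0,0,1) | h2:-1=+1→(0,0,0)*
ply 4: (0,0,0) is terminal -1 (O); from (1,1,1) depth 4

value((1,1,1), X) = +1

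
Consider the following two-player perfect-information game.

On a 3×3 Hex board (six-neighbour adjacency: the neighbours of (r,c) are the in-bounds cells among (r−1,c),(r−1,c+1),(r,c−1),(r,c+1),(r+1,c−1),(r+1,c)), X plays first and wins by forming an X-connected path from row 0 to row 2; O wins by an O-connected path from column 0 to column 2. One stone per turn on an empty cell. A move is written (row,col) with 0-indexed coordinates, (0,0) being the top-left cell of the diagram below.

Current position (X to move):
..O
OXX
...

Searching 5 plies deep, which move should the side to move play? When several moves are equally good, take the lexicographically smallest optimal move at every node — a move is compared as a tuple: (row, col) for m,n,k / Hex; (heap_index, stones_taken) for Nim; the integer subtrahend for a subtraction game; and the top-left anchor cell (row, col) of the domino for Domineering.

X's best at [..O/OXX/...]: (0,1)

[..O/OXX/...] X move#1: (0,0):-1/X.O/OXX/..., (0,1):+1/.XO/OXX/...*, (2,0):-1/..O/OXX/X.., (2,1):-1/..O/OXX/.X., (2,2):-1/..O/OXX/..X
[.XO/OXX/...] O move#2: (0,0):-1/OXO/OXX/...*, (2,0):-1/.XO/OXX/O.., (2,1):-1/.XO/OXX/.O., (2,2):-1/.XO/OXX/..O
[OXO/OXX/...] X move#3: (2,0):+1/OXO/OXX/X..*, (2,1):+1/OXO/OXX/.X., (2,2):+1/OXO/OXX/..X
[OXO/OXX/X..] end (terminal -1, O#4); searched ..O/OXX/... to 5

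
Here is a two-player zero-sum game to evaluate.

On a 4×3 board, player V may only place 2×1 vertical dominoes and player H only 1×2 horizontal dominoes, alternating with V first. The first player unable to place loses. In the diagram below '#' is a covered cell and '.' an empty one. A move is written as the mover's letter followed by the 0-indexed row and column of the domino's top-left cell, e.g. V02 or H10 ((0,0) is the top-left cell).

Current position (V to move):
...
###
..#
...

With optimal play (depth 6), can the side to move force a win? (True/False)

V winning at [.../###/..#/...]: True

p1 V@[.../###/..#/...]: V20[.../###/#.#/#..]-1 V21[.../###/.##/.#.]+1*
p2 H@[.../###/.##/.#.]: H00[##./###/.##/.#.]-1* H01[.##/###/.##/.#.]-1
p3 V@[##./###/.##/.#.]: V20[##./###/###/##.]+1*
p4 H@[##./###/###/##.] terminal -1; root [.../###/..#/...] d6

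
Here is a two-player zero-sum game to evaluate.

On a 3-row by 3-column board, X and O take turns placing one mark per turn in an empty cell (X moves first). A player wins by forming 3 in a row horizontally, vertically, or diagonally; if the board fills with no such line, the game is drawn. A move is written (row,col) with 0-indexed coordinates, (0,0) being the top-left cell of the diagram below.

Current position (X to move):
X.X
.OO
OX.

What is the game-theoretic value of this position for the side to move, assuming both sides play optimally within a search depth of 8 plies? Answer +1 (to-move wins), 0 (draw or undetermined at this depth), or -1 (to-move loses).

p1 X@[X.X/.OO/OX.]: (0,1)[XXX/.OO/OX.]+1* (1,0)[X.X/XOO/OX.]+0 (2,2)[X.X/.OO/OXX]-1
p2 O@[XXX/.OO/OX.] terminal -1; root [X.X/.OO/OX.] d8

value(X.X/.OO/OX., X) = +1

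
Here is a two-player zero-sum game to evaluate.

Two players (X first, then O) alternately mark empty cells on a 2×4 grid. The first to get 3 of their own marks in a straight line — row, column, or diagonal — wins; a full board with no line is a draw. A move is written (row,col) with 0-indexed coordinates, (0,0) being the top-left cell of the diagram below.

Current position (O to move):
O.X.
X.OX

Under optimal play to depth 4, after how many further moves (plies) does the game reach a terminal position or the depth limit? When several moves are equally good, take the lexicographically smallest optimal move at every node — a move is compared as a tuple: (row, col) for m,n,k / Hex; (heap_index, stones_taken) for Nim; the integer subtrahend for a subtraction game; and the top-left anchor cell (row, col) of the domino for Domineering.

ply 1, O at O.X./X.OX | (0,1)=+0→OOX./X.OX*; (0,3)=+0→O.XO/X.OX; (1,1)=+0→O.X./XOOX
ply 2, X at OOX./X.OX | (0,3)=+0→OOXX/X.OX*; (1,1)=+0→OOX./XXOX
ply 3, O at OOXX/X.OX | (1,1)=+0→OOXX/XOOX*
ply 4: OOXX/XOOX is terminal +0 (X); from O.X./X.OX depth 4

PV length from [O.X./X.OX]: 3 plies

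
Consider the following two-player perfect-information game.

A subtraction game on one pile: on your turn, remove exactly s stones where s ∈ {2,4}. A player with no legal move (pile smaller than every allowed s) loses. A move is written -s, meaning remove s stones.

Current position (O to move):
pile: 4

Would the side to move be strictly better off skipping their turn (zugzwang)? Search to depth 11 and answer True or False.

p1 O@[4]: -2[2]-1 -4[0]+1*
p2 X@[0] terminal -1; root [4] d11
suppose O passes — search the same position with X to move:
pass> p1 X@[4]: -2[2]-1 -4[0]+1*
pass> p2 O@[0] terminal -1; root [4] d11
for O: play +1, pass -1

zugzwang(4, O) = False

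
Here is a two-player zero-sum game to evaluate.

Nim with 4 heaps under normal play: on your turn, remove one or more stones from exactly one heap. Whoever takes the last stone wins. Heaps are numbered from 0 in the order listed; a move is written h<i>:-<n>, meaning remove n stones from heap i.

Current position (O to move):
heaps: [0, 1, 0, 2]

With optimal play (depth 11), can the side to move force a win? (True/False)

O winning at [(0,1,0,2)]: True

[(0,1,0,2)] O move#1: h1:-1:-1/(0,0,0,2), h3:-1:+1/(0,1,0,1)*, h3:-2:-1/(0,1,0,0)
[(0,1,0,1)] X move#2: h1:-1:-1/(0,0,0,1)*, h3:-1:-1/(0,1,0,0)
[(0,0,0,1)] O move#3: h3:-1:+1/(0,0,0,0)*
[(0,0,0,0)] end (terminal -1, X#4); searched (0,1,0,2) to 11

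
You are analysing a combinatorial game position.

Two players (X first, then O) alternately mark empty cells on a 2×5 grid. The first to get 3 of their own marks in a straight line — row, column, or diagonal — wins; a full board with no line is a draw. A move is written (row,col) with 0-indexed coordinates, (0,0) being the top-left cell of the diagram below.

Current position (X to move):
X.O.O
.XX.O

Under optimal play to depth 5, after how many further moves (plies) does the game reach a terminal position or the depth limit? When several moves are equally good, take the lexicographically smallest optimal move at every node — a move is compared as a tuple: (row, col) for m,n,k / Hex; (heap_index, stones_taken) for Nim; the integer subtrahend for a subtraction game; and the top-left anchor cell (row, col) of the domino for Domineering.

PV length from [X.O.O/.XX.O]: 3 plies

ply 1, X at X.O.O/.XX.O | (0,1)=-1→XXO.O/.XX.O; (0,3)=+1→X.OXO/.XX.O*; (1,0)=+1→X.O.O/XXX.O; (1,3)=+1→X.O.O/.XXXO
ply 2, O at X.OXO/.XX.O | (0,1)=-1→XOOXO/.XX.O*; (1,0)=-1→X.OXO/OXX.O; (1,3)=-1→X.OXO/.XXOO
ply 3, X at XOOXO/.XX.O | (1,0)=+1→XOOXO/XXX.O*; (1,3)=+1→XOOXO/.XXXO
ply 4: XOOXO/XXX.O is terminal -1 (O); from X.O.O/.XX.O depth 5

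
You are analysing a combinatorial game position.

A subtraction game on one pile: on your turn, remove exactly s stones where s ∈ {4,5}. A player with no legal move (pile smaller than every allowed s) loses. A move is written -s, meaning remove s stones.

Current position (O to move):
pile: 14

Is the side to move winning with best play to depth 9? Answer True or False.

O winning at [14]: True

p1 O@[14]: -4[10]+1* -5[9]+1
p2 X@[10]: -4[6]-1* -5[5]-1
p3 O@[6]: -4[2]+1* -5[1]+1
p4 X@[2] terminal -1; root [14] d9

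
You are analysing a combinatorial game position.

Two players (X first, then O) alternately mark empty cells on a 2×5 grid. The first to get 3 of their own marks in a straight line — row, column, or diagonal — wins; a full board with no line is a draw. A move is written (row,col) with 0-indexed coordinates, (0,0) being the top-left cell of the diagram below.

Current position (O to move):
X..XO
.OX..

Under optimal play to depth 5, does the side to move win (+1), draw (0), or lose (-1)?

p1 O@[X..XO/.OX..]: (0,1)[XO.XO/.OX..]+0* (0,2)[X.OXO/.OX..]+0 (1,0)[X..XO/OOX..]+0 (1,3)[X..XO/.OXO.]+0 (1,4)[X..XO/.OX.O]+0
p2 X@[XO.XO/.OX..]: (0,2)[XOXXO/.OX..]+0* (1,0)[XO.XO/XOX..]+0 (1,3)[XO.XO/.OXX.]+0 (1,4)[XO.XO/.OX.X]+0
p3 O@[XOXXO/.OX..]: (1,0)[XOXXO/OOX..]+0* (1,3)[XOXXO/.OXO.]+0 (1,4)[XOXXO/.OX.O]+0
p4 X@[XOXXO/OOX..]: (1,3)[XOXXO/OOXX.]+0* (1,4)[XOXXO/OOX.X]+0
p5 O@[XOXXO/OOXX.]: (1,4)[XOXXO/OOXXO]+0*
p6 X@[XOXXO/OOXXO] terminal +0; root [X..XO/.OX..] d5

value(X..XO/.OX.., O) = 0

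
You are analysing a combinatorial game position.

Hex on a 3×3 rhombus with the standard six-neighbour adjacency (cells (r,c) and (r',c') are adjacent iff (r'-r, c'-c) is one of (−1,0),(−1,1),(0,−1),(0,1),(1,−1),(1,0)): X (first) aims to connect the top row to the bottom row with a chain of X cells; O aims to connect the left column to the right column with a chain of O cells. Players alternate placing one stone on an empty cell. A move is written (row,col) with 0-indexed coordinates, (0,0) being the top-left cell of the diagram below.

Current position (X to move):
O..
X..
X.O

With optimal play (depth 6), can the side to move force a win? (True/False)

X winning at [O../X../X.O]: True

[O../X../X.O] X move#1: (0,1):+1/OX./X../X.O*, (0,2):+1/O.X/X../X.O, (1,1):+1/O../XX./X.O, (1,2):+1/O../X.X/X.O, (2,1):+1/O../X../XXO
[OX./X../X.O] end (terminal -1, O#2); searched O../X../X.O to 6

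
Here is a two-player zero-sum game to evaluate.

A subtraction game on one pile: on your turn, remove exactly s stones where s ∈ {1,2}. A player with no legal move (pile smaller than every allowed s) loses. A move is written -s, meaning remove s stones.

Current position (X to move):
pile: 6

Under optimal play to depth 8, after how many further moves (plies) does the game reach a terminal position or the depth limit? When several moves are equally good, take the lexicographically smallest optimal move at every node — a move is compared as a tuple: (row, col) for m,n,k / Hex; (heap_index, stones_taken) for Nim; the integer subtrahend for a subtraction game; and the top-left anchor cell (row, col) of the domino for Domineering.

p1 X@[6]: -1[5]-1* -2[4]-1
p2 O@[5]: -1[4]-1 -2[3]+1*
p3 X@[3]: -1[2]-1* -2[1]-1
p4 O@[2]: -1[1]-1 -2[0]+1*
p5 X@[0] terminal -1; root [6] d8

PV length from [6]: 4 plies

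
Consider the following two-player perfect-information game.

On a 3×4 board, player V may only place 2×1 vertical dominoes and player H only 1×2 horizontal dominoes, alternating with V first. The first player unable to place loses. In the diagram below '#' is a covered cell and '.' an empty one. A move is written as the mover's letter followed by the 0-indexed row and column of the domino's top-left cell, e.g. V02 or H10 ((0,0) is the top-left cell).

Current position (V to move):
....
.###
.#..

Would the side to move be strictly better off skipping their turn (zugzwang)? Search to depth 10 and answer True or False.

zugzwang(..../.###/.#.., V) = False

p1 V@[..../.###/.#..]: V00[#.../####/.#..]-1* V10[..../####/##..]-1
p2 H@[#.../####/.#..]: H01[###./####/.#..]+1* H02[#.##/####/.#..]+1 H22[#.../####/.###]+1
p3 V@[###./####/.#..] terminal -1; root [..../.###/.#..] d10
if V skipped the turn, H would face:
~ p1 H@[..../.###/.#..]: H00[##../.###/.#..]+1* H01[.##./.###/.#..]+1 H02[..##/.###/.#..]+1 H22[..../.###/.###]+1
~ p2 V@[##../.###/.#..]: V10[##../####/##..]-1*
~ p3 H@[##../####/##..]: H02[####/####/##..]+1* H22[##../####/####]+1
~ p4 V@[####/####/##..] terminal -1; root [..../.###/.#..] d10
compare (V): move=-1 vs pass=-1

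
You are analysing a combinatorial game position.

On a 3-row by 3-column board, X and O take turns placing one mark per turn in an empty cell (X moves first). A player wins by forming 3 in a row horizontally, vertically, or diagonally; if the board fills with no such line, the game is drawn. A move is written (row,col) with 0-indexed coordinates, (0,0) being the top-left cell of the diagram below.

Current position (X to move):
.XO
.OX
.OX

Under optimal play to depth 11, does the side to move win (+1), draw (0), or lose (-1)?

p1 X@[.XO/.OX/.OX]: (0,0)[XXO/.OX/.OX]-1 (1,0)[.XO/XOX/.OX]-1 (2,0)[.XO/.OX/XOX]+0*
p2 O@[.XO/.OX/XOX]: (0,0)[OXO/.OX/XOX]+0* (1,0)[.XO/OOX/XOX]+0
p3 X@[OXO/.OX/XOX]: (1,0)[OXO/XOX/XOX]+0*
p4 O@[OXO/XOX/XOX] terminal +0; root [.XO/.OX/.OX] d11

value(.XO/.OX/.OX, X) = 0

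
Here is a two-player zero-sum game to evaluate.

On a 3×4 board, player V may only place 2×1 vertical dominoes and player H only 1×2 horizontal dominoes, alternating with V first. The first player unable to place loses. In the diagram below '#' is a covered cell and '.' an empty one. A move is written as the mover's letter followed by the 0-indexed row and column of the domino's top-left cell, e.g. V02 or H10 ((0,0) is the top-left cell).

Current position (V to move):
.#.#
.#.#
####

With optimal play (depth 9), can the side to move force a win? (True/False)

[.#.#/.#.#/####] V move#1: V00:+1/##.#/##.#/####*, V02:+1/.###/.###/####
[##.#/##.#/####] end (terminal -1, H#2); searched .#.#/.#.#/#### to 9

V winning at [.#.#/.#.#/####]: True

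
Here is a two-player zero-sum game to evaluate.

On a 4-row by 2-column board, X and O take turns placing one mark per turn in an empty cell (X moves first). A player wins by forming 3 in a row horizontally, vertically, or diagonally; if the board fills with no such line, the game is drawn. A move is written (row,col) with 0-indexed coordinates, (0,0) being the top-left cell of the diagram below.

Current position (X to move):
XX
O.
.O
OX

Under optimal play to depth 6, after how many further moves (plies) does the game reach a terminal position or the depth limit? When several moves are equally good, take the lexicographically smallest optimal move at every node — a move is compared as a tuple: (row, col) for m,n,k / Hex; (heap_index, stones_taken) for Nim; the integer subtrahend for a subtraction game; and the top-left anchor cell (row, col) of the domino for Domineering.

PV length from [XX/O./.O/OX]: 2 plies

ply 1, X at XX/O./.O/OX | (1,1)=-1→XX/OX/.O/OX; (2,0)=+0→XX/O./XO/OX*
ply 2, O at XX/O./XO/OX | (1,1)=+0→XX/OO/XO/OX*
ply 3: XX/OO/XO/OX is terminal +0 (X); from XX/O./.O/OX depth 6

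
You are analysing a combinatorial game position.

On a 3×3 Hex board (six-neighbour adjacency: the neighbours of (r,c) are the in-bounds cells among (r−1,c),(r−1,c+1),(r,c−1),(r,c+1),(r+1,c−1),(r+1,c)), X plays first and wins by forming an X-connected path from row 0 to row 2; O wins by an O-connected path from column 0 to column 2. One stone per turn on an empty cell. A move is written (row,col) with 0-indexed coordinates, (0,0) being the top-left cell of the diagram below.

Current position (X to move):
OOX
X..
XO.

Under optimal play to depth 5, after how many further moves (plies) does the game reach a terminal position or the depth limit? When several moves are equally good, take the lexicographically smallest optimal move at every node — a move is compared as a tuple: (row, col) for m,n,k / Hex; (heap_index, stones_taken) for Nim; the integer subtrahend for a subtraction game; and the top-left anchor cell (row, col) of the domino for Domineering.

[OOX/X../XO.] X move#1: (1,1):+1/OOX/XX./XO.*, (1,2):+1/OOX/X.X/XO., (2,2):+1/OOX/X../XOX
[OOX/XX./XO.] end (terminal -1, O#2); searched OOX/X../XO. to 5

PV length from [OOX/X../XO.]: 1 ply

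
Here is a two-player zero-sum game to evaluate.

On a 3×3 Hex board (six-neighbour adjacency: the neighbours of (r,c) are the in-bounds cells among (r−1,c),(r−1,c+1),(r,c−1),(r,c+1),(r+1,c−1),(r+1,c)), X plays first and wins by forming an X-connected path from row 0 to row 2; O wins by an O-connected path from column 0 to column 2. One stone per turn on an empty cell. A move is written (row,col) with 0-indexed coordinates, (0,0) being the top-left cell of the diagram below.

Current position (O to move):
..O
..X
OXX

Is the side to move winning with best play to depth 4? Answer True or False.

[..O/..X/OXX] O move#1: (0,0):+1/O.O/..X/OXX*, (0,1):+1/.OO/..X/OXX, (1,0):+1/..O/O.X/OXX, (1,1):+1/..O/.OX/OXX
[O.O/..X/OXX] X move#2: (0,1):-1/OXO/..X/OXX*, (1,0):-1/O.O/X.X/OXX, (1,1):-1/O.O/.XX/OXX
[OXO/..X/OXX] O move#3: (1,0):-1/OXO/O.X/OXX, (1,1):+1/OXO/.OX/OXX*
[OXO/.OX/OXX] end (terminal -1, X#4); searched ..O/..X/OXX to 4

O winning at [..O/..X/OXX]: True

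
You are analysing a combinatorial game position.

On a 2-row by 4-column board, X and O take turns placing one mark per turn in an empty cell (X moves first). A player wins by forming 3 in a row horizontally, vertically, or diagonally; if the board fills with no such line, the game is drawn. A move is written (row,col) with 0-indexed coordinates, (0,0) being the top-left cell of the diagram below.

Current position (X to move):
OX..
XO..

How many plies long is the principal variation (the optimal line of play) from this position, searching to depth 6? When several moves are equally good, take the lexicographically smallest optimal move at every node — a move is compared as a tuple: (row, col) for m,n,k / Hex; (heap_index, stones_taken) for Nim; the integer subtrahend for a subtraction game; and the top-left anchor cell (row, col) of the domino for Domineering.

ply 1, X at OX../XO.. | (0,2)=+0→OXX./XO..*; (0,3)=+0→OX.X/XO..; (1,2)=+0→OX../XOX.; (1,3)=+0→OX../XO.X
ply 2, O at OXX./XO.. | (0,3)=+0→OXXO/XO..*; (1,2)=-1→OXX./XOO.; (1,3)=-1→OXX./XO.O
ply 3, X at OXXO/XO.. | (1,2)=+0→OXXO/XOX.*; (1,3)=+0→OXXO/XO.X
ply 4, O at OXXO/XOX. | (1,3)=+0→OXXO/XOXO*
ply 5: OXXO/XOXO is terminal +0 (X); from OX../XO.. depth 6

PV length from [OX../XO..]: 4 plies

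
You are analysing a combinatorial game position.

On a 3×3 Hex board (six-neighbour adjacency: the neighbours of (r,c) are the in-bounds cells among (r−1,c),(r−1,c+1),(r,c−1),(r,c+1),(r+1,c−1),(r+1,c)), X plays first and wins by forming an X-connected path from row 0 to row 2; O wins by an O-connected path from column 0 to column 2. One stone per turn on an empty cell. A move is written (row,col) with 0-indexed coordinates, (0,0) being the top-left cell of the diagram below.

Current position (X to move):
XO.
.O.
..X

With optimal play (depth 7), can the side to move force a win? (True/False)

ply 1, X at XO./.O./..X | (0,2)=-1→XOX/.O./..X*; (1,0)=-1→XO./XO./..X; (1,2)=-1→XO./.OX/..X; (2,0)=-1→XO./.O./X.X; (2,1)=-1→XO./.O./.XX
ply 2, O at XOX/.O./..X | (1,0)=-1→XOX/OO./..X; (1,2)=+1→XOX/.OO/..X*; (2,0)=-1→XOX/.O./O.X; (2,1)=-1→XOX/.O./.OX
ply 3, X at XOX/.OO/..X | (1,0)=-1→XOX/XOO/..X*; (2,0)=-1→XOX/.OO/X.X; (2,1)=-1→XOX/.OO/.XX
ply 4, O at XOX/XOO/..X | (2,0)=+1→XOX/XOO/O.X*; (2,1)=-1→XOX/XOO/.OX
ply 5: XOX/XOO/O.X is terminal -1 (X); from XO./.O./..X depth 7

X winning at [XO./.O./..X]: False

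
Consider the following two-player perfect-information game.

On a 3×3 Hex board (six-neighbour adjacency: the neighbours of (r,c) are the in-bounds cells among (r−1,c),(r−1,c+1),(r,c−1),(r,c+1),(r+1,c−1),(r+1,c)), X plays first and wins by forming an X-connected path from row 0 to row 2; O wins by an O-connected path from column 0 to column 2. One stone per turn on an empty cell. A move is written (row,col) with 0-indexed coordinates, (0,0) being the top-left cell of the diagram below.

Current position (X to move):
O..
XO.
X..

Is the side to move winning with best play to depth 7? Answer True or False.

ply 1, X at O../XO./X.. | (0,1)=+1→OX./XO./X..*; (0,2)=+1→O.X/XO./X..; (1,2)=+1→O../XOX/X..; (2,1)=-1→O../XO./XX.; (2,2)=-1→O../XO./X.X
ply 2: OX./XO./X.. is terminal -1 (O); from O../XO./X.. depth 7

X winning at [O../XO./X..]: True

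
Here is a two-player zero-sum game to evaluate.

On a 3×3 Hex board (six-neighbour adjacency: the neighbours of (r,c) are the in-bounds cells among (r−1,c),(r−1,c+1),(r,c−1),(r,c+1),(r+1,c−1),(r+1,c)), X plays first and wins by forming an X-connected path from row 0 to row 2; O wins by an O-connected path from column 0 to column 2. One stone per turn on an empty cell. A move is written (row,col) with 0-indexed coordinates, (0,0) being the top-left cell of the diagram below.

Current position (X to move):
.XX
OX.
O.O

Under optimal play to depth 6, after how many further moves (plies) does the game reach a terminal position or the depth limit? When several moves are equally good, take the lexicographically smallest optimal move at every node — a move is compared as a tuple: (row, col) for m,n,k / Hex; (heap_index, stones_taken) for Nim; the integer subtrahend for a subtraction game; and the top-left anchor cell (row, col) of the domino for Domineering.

PV length from [.XX/OX./O.O]: 1 ply

p1 X@[.XX/OX./O.O]: (0,0)[XXX/OX./O.O]-1 (1,2)[.XX/OXX/O.O]-1 (2,1)[.XX/OX./OXO]+1*
p2 O@[.XX/OX./OXO] terminal -1; root [.XX/OX./O.O] d6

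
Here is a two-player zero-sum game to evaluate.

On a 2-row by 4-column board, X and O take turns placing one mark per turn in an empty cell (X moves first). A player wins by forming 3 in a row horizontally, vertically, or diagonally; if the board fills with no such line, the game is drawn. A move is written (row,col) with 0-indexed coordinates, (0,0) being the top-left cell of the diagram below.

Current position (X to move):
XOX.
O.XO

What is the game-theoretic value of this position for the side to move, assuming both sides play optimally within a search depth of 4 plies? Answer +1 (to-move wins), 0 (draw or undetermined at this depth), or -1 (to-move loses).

[XOX./O.XO] X move#1: (0,3):+0/XOXX/O.XO*, (1,1):+0/XOX./OXXO
[XOXX/O.XO] O move#2: (1,1):+0/XOXX/OOXO*
[XOXX/OOXO] end (terminal +0, X#3); searched XOX./O.XO to 4

value(XOX./O.XO, X) = 0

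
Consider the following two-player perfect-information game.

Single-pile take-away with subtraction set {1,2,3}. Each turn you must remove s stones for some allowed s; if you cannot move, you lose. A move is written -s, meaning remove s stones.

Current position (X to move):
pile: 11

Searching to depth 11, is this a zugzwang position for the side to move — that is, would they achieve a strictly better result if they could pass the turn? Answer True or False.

[11] X move#1: -1:-1/10, -2:-1/9, -3:+1/8*
[8] O move#2: -1:-1/7*, -2:-1/6, -3:-1/5
[7] X move#3: -1:-1/6, -2:-1/5, -3:+1/4*
[4] O move#4: -1:-1/3*, -2:-1/2, -3:-1/1
[3] X move#5: -1:-1/2, -2:-1/1, -3:+1/0*
[0] end (terminal -1, O#6); searched 11 to 11
if X skipped the turn, O would face:
~ [11] O move#1: -1:-1/10, -2:-1/9, -3:+1/8*
~ [8] X move#2: -1:-1/7*, -2:-1/6, -3:-1/5
~ [7] O move#3: -1:-1/6, -2:-1/5, -3:+1/4*
~ [4] X move#4: -1:-1/3*, -2:-1/2, -3:-1/1
~ [3] O move#5: -1:-1/2, -2:-1/1, -3:+1/0*
~ [0] end (terminal -1, X#6); searched 11 to 11
compare (X): move=+1 vs pass=-1

zugzwang(11, X) = False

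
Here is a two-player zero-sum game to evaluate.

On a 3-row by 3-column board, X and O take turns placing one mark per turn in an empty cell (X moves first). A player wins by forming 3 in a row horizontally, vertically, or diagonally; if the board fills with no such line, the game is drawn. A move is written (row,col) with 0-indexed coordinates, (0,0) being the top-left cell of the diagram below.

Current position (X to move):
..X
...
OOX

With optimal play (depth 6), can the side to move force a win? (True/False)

X winning at [..X/.../OOX]: True

ply 1, X at ..X/.../OOX | (0,0)=+1→X.X/.../OOX*; (0,1)=+1→.XX/.../OOX; (1,0)=+1→..X/X../OOX; (1,1)=+1→..X/.X./OOX; (1,2)=+1→..X/..X/OOX
ply 2, O at X.X/.../OOX | (0,1)=-1→XOX/.../OOX*; (1,0)=-1→X.X/O../OOX; (1,1)=-1→X.X/.O./OOX; (1,2)=-1→X.X/..O/OOX
ply 3, X at XOX/.../OOX | (1,0)=-1→XOX/X../OOX; (1,1)=+1→XOX/.X./OOX*; (1,2)=+1→XOX/..X/OOX
ply 4: XOX/.X./OOX is terminal -1 (O); from ..X/.../OOX depth 6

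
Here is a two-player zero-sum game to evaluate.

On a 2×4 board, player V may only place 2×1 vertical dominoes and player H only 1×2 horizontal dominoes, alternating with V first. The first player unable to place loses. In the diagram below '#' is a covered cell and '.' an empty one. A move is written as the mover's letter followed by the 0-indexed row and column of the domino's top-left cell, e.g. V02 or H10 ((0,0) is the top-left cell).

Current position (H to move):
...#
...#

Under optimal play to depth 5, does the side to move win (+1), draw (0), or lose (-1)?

value(...#/...#, H) = +1

ply 1, H at ...#/...# | H00=+1→##.#/...#*; H01=+1→.###/...#; H10=+1→...#/##.#; H11=+1→...#/.###
ply 2, V at ##.#/...# | V02=-1→####/..##*
ply 3, H at ####/..## | H10=+1→####/####*
ply 4: ####/#### is terminal -1 (V); from ...#/...# depth 5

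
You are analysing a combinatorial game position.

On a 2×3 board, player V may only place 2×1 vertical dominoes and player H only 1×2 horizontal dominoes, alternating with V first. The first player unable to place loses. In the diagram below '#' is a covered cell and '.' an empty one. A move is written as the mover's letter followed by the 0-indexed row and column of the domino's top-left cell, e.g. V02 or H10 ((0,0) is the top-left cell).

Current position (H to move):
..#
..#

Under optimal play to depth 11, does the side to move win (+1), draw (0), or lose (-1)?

value(..#/..#, H) = +1

p1 H@[..#/..#]: H00[###/..#]+1* H10[..#/###]+1
p2 V@[###/..#] terminal -1; root [..#/..#] d11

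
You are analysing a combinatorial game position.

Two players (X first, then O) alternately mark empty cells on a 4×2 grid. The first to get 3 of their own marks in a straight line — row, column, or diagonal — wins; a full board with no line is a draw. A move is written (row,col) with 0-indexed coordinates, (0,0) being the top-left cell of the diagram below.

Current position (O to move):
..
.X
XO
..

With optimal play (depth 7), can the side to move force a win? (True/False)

O winning at [../.X/XO/..]: False

p1 O@[../.X/XO/..]: (0,0)[O./.X/XO/..]+0* (0,1)[.O/.X/XO/..]-1 (1,0)[../OX/XO/..]+0 (3,0)[../.X/XO/O.]+0 (3,1)[../.X/XO/.O]-1
p2 X@[O./.X/XO/..]: (0,1)[OX/.X/XO/..]+0* (1,0)[O./XX/XO/..]+0 (3,0)[O./.X/XO/X.]+0 (3,1)[O./.X/XO/.X]+0
p3 O@[OX/.X/XO/..]: (1,0)[OX/OX/XO/..]+0* (3,0)[OX/.X/XO/O.]+0 (3,1)[OX/.X/XO/.O]+0
p4 X@[OX/OX/XO/..]: (3,0)[OX/OX/XO/X.]+0* (3,1)[OX/OX/XO/.X]+0
p5 O@[OX/OX/XO/X.]: (3,1)[OX/OX/XO/XO]+0*
p6 X@[OX/OX/XO/XO] terminal +0; root [../.X/XO/..] d7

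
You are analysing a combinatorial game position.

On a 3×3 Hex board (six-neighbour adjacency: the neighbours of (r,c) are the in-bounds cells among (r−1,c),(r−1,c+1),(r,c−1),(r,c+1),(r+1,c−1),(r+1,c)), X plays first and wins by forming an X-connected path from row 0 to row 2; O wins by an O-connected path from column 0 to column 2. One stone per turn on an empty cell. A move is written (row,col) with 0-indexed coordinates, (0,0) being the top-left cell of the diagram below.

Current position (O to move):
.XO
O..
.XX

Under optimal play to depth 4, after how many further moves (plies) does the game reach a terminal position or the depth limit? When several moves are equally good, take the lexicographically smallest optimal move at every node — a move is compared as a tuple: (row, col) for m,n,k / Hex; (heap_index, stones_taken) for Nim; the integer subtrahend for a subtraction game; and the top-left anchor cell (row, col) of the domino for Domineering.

[.XO/O../.XX] O move#1: (0,0):-1/OXO/O../.XX, (1,1):+1/.XO/OO./.XX*, (1,2):-1/.XO/O.O/.XX, (2,0):-1/.XO/O../OXX
[.XO/OO./.XX] end (terminal -1, X#2); searched .XO/O../.XX to 4

PV length from [.XO/O../.XX]: 1 ply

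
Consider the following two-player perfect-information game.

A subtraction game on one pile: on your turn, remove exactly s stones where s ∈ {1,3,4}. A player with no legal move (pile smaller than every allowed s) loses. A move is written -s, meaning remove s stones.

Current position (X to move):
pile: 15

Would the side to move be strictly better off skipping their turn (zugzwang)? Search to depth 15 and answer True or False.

[15] X move#1: -1:+1/14*, -3:-1/12, -4:-1/11
[14] O move#2: -1:-1/13*, -3:-1/11, -4:-1/10
[13] X move#3: -1:-1/12, -3:-1/10, -4:+1/9*
[9] O move#4: -1:-1/8*, -3:-1/6, -4:-1/5
[8] X move#5: -1:+1/7*, -3:-1/5, -4:-1/4
[7] O move#6: -1:-1/6*, -3:-1/4, -4:-1/3
[6] X move#7: -1:-1/5, -3:-1/3, -4:+1/2*
[2] O move#8: -1:-1/1*
[1] X move#9: -1:+1/0*
[0] end (terminal -1, O#10); searched 15 to 15
if X skipped the turn, O would face:
~ [15] O move#1: -1:+1/14*, -3:-1/12, -4:-1/11
~ [14] X move#2: -1:-1/13*, -3:-1/11, -4:-1/10
~ [13] O move#3: -1:-1/12, -3:-1/10, -4:+1/9*
~ [9] X move#4: -1:-1/8*, -3:-1/6, -4:-1/5
~ [8] O move#5: -1:+1/7*, -3:-1/5, -4:-1/4
~ [7] X move#6: -1:-1/6*, -3:-1/4, -4:-1/3
~ [6] O move#7: -1:-1/5, -3:-1/3, -4:+1/2*
~ [2] X move#8: -1:-1/1*
~ [1] O move#9: -1:+1/0*
~ [0] end (terminal -1, X#10); searched 15 to 15
compare (X): move=+1 vs pass=-1

zugzwang(15, X) = False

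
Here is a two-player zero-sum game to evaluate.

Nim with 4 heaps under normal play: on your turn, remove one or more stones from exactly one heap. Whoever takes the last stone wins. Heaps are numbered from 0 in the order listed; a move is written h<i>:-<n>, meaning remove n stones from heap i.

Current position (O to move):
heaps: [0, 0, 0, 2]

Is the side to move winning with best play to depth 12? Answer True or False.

[(0,0,0,2)] O move#1: h3:-1:-1/(0,0,0,1), h3:-2:+1/(0,0,0,0)*
[(0,0,0,0)] end (terminal -1, X#2); searched (0,0,0,2) to 12

O winning at [(0,0,0,2)]: True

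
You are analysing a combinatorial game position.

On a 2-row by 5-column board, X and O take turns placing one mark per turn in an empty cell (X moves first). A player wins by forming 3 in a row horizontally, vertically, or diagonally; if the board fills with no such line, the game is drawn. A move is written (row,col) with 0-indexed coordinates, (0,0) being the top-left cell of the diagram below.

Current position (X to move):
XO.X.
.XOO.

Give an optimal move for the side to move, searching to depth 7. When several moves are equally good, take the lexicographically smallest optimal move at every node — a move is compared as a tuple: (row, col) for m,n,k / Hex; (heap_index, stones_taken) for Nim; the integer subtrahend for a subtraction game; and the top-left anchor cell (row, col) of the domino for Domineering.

X's best at [XO.X./.XOO.]: (1,4)

ply 1, X at XO.X./.XOO. | (0,2)=-1→XOXX./.XOO.; (0,4)=-1→XO.XX/.XOO.; (1,0)=-1→XO.X./XXOO.; (1,4)=+0→XO.X./.XOOX*
ply 2, O at XO.X./.XOOX | (0,2)=+0→XOOX./.XOOX*; (0,4)=+0→XO.XO/.XOOX; (1,0)=+0→XO.X./OXOOX
ply 3, X at XOOX./.XOOX | (0,4)=+0→XOOXX/.XOOX*; (1,0)=+0→XOOX./XXOOX
ply 4, O at XOOXX/.XOOX | (1,0)=+0→XOOXX/OXOOX*
ply 5: XOOXX/OXOOX is terminal +0 (X); from XO.X./.XOO. depth 7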